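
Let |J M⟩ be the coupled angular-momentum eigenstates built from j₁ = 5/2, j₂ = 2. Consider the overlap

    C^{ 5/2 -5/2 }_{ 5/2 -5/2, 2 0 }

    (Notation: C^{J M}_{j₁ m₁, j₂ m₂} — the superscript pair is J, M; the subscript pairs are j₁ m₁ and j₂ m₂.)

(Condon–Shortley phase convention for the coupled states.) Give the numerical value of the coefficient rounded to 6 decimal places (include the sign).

j₁+j₂−J=2  J+j₁−j₂=3  J−j₁+j₂=2  j₁+j₂+J+1=8
(j₁±m₁, j₂±m₂, J±M) = (0,5,2,2,0,5)
P² = 1440/7
sum k=2..2:
  [2] +1/24 = 1/24
S = 1/24
C² = P²·S² = 5/14 ; C = +0.597614

+√(5/14) ≈ +0.597614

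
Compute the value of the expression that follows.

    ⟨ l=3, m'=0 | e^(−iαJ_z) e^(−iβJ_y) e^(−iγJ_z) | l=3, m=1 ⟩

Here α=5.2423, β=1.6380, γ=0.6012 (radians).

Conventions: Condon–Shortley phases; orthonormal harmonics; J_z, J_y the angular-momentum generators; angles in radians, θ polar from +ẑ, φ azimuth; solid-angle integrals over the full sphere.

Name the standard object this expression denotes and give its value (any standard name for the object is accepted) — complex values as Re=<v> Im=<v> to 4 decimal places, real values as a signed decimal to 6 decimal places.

This is a Wigner D-matrix element — the rotation-matrix element ⟨l m'| R(α,β,γ) |l m⟩ in the angular-momentum basis.
First d^3_{0,1}(β=1.6380), then the phase factors e^{-i(0)α} and e^{-i(1)γ}:
Half-angle: c=0.682952, s=0.730463. N=√(6·6·24·2)=41.569219
Admissible k: 1..3 (factorial args all ≥0)
  k=1: (−1)^0·41.5692/(12)·0.6830^5·0.7305^1 = +0.375959
  k=2: (−1)^1·41.5692/(4)·0.6830^3·0.7305^3 = -1.290261
  k=3: (−1)^2·41.5692/(12)·0.6830^1·0.7305^5 = +0.492009
d^3_{0,1}(1.6380) = +0.375959 -1.290261 +0.492009 = -0.422294
Attach z-rotation phases: D = e^{-i(0)(5.2423)}·(-0.422294)·e^{-i(1)(0.6012)} = -0.348248+0.238863i

Wigner D-matrix element, Re=-0.3482 Im=0.2389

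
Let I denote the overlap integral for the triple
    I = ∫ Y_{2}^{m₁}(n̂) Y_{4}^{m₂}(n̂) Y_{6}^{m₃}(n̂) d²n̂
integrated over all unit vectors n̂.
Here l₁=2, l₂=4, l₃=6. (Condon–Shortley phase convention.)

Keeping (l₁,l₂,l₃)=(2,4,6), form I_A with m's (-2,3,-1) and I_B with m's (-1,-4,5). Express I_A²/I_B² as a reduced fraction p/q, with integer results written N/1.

1/33

Same 2,4,6: normalisation and zero-m 3j drop out of the ratio.
A: Δ: 0! 4! 8! / 13! → 1/6435; sum: t=0:+1/120960 = 1/120960; 3j²(2 4 6; -2 3 -1) = Δ·Π!·Σ² = 1/1287  (sign -1)
B: Δ: 0! 4! 8! / 13! → 1/6435; sum: t=0:+1/241920 = 1/241920; 3j²(2 4 6; -1 -4 5) = Δ·Π!·Σ² = 1/39  (sign -1)
I_A²/I_B² = (1/1287)/(1/39) = 1/33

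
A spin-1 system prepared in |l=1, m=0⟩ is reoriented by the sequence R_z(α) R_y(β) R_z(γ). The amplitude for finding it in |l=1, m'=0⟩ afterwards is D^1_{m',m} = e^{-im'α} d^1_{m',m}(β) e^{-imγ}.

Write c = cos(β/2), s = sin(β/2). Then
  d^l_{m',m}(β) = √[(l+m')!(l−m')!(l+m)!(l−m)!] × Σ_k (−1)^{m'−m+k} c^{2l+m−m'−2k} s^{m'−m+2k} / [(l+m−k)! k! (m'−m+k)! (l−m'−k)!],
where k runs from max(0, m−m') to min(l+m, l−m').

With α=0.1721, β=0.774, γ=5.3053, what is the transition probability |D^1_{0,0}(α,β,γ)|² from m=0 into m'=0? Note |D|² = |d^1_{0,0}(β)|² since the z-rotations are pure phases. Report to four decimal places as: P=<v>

D^1_{0,0}(0.1721,0.7740,5.3053) = e^{-i·0·0.1721}·d^1_{0,0}(0.7740)·e^{-i·0·5.3053}. Compute d first:
With c≡cos(β/2)=0.926045 and s≡sin(β/2)=0.377412, N=[1·1·1·1]^{1/2}=1.000000
Admissible k: 0..1 (factorial args all ≥0)
  k=0: (−1)^0·1.0000/(1)·0.9260^2·0.3774^0 = +0.857560
  k=1: (−1)^1·1.0000/(1)·0.9260^0·0.3774^2 = -0.142440
d^1_{0,0}(0.7740) = +0.857560 -0.142440 = +0.715120
|D^1_{0,0}|² = |d^1_{0,0}(β)|² = (+0.715120)² = 0.511397 (the z-rotation phases have unit modulus)

P=0.5114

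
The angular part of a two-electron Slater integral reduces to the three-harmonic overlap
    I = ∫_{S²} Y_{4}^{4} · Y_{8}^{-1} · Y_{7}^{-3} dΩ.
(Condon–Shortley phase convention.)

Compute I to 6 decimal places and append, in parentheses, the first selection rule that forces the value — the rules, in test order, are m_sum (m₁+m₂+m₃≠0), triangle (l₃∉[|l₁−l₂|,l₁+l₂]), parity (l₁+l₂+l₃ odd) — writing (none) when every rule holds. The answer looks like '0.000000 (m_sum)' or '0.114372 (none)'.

0.000000 (parity)

L=19 odd ⇒ parity kills the (l;000) factor ⇒ I = 0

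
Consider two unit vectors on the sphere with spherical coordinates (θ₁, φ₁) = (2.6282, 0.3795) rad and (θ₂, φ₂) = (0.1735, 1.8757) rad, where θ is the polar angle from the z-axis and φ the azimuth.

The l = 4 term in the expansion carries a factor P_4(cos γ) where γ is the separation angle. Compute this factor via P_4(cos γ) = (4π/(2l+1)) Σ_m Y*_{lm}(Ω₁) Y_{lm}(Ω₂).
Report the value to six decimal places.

-0.043180

Term-by-term m-sum for l=4 (normalisation 4π/9 = 1.396263):
  m=-4: (0.00136 + 0.02571j) × (0.00014 - 0.00037j) = 0.00001 + 0.00000j  (running Σ = 0.00001 + 0.00000j)
  m=-3: (-0.05412 - 0.11728j) × (0.00503 + 0.00387j) = 0.00018 - 0.00080j  (running Σ = 0.00019 - 0.00080j)
  m=-2: (0.25241 + 0.23943j) × (-0.04733 + 0.03307j) = -0.01986 - 0.00299j  (running Σ = -0.01967 - 0.00378j)
  m=-1: (-0.43455 - 0.17331j) × (-0.09156 - 0.29092j) = -0.01063 + 0.14229j  (running Σ = -0.03031 + 0.13851j)
  m=0: (0.04103 + 0.00000j) × (0.72347 + 0.00000j) = 0.02969 + 0.00000j  (running Σ = -0.00062 + 0.13851j)
  m=1: (0.43455 - 0.17331j) × (0.09156 - 0.29092j) = -0.01063 - 0.14229j  (running Σ = -0.01125 - 0.00378j)
  m=2: (0.25241 - 0.23943j) × (-0.04733 - 0.03307j) = -0.01986 + 0.00299j  (running Σ = -0.03112 - 0.00080j)
  m=3: (0.05412 - 0.11728j) × (-0.00503 + 0.00387j) = 0.00018 + 0.00080j  (running Σ = -0.03094 + 0.00000j)
  m=4: (0.00136 - 0.02571j) × (0.00014 + 0.00037j) = 0.00001 - 0.00000j  (running Σ = -0.03093 - 0.00000j)
Total Σ_m = -0.03093 - 0.00000j. Multiply by 1.396263: -0.04318 - 0.00000j. P_4(cos γ) = -0.043180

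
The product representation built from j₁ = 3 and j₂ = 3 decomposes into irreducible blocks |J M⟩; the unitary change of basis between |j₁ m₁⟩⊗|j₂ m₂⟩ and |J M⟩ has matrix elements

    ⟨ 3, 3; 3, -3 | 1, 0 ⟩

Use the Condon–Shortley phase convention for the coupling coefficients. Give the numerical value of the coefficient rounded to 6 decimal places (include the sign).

+0.566947  (= +√(9/28))

j₁+j₂−J=5  J+j₁−j₂=1  J−j₁+j₂=1  j₁+j₂+J+1=8
(j₁±m₁, j₂±m₂, J±M) = (6,0,0,6,1,1)
P² = 32400/7
sum k=0..0:
  [0] +1/120 = 1/120
S = 1/120
C² = P²·S² = 9/28 ; C = +0.566947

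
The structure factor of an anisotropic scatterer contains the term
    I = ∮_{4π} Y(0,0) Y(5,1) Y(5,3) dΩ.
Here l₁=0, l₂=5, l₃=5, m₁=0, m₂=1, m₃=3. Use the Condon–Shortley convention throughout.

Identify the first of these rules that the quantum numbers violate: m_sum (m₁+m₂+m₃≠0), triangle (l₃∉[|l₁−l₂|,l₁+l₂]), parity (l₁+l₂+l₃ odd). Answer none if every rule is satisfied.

m_sum

azimuthal sum: 0 + 1 + 3 = 4  ✗
5 ≤ 5 ≤ 5 (triangle on l)
L = 0 + 5 + 5 = 10 (even)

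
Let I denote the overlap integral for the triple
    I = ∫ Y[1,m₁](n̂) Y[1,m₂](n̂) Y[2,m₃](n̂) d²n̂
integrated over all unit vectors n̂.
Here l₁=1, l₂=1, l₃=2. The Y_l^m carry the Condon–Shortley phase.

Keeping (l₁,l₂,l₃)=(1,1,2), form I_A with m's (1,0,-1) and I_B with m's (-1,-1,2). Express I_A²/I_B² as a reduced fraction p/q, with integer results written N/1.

l's match ⇒ only the (l;m) 3-j factors differ between A and B.
A: triangle coeff Δ(1,1,2) = 1/30; Σ_t [0,0]: t=0:+1/2 = 1/2; (3j)²=1/10 [(1 1 2; 1 0 -1)], sign=-1
B: triangle coeff Δ(1,1,2) = 1/30; Σ_t [0,0]: t=0:+1/4 = 1/4; (3j)²=1/5 [(1 1 2; -1 -1 2)], sign=+1
I_A²/I_B² = (1/10)/(1/5) = 1/2

1/2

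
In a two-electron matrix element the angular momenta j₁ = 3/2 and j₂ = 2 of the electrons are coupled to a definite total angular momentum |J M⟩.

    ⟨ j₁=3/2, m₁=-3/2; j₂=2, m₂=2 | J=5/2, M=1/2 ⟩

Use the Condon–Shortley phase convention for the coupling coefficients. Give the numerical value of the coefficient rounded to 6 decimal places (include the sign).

j₁+j₂−J=1  J+j₁−j₂=2  J−j₁+j₂=3  j₁+j₂+J+1=7
(j₁±m₁, j₂±m₂, J±M) = (0,3,4,0,3,2)
P² = 864/35
sum k=1..1:
  [1] −1/12 = -1/12
S = -1/12
C² = P²·S² = 6/35 ; C = -0.414039

−√(6/35) ≈ -0.414039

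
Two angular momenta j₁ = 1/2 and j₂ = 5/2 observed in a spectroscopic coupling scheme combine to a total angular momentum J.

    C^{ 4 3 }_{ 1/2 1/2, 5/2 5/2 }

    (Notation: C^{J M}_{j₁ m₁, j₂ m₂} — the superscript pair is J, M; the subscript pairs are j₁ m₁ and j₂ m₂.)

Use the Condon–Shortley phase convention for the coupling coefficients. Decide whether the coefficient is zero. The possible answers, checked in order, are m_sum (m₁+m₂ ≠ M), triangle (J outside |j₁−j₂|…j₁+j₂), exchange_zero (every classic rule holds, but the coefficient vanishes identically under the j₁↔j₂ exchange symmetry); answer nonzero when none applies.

triangle

m-sum: m₁+m₂ = 1/2+5/2 = 3, M = 3  ✓
triangle: need |j₁−j₂| ≤ J ≤ j₁+j₂, i.e. J ∈ [2, 3]; J = 4 is outside ✗ ⇒ coefficient is 0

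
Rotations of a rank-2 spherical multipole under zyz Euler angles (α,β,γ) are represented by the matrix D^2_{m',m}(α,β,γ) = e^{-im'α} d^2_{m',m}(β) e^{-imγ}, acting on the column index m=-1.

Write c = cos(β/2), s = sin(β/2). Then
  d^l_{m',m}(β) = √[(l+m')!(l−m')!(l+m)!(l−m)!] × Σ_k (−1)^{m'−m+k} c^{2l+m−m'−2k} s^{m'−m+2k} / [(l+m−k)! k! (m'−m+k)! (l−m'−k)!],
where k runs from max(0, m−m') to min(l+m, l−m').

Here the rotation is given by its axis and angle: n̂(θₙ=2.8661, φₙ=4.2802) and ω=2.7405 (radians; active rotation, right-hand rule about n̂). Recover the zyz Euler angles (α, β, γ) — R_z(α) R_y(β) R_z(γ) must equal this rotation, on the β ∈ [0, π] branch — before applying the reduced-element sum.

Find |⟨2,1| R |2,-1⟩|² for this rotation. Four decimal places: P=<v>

Axis–angle → zyz. n̂ = (sinθₙcosφₙ, sinθₙsinφₙ, cosθₙ) = (-0.113939, -0.247009, -0.962291), ω = 2.7405.
R = I cosω + sinω [n̂]ₓ + (1−cosω) n̂n̂ᵀ gives
  R = [-0.895701, +0.429756, +0.114144; -0.321648, -0.803450, +0.501009; +0.307021, +0.412040, +0.857882]
β = atan2(√(R₁₃²+R₂₃²), R₃₃) = 0.539663; α = atan2(R₂₃, R₁₃) mod 2π = 1.346791; γ = atan2(R₃₂, −R₃₁) mod 2π = 2.211169
D^2_{1,-1}(1.3468,0.5397,2.2112) = e^{-i·1·1.3468}·d^2_{1,-1}(0.5397)·e^{-i·-1·2.2112}. Compute d first:
Half-angle: c=0.963816, s=0.266569. N=√(6·1·1·6)=6.000000
Admissible k: 0..1 (factorial args all ≥0)
  k=0: (−1)^2·6.0000/(2)·0.9638^2·0.2666^2 = +0.198029
  k=1: (−1)^3·6.0000/(6)·0.9638^0·0.2666^4 = -0.005049
d^2_{1,-1}(0.5397) = +0.198029 -0.005049 = +0.192980
|D^2_{1,-1}|² = |d^2_{1,-1}(β)|² = (+0.192980)² = 0.037241 (the z-rotation phases have unit modulus)

P=0.0372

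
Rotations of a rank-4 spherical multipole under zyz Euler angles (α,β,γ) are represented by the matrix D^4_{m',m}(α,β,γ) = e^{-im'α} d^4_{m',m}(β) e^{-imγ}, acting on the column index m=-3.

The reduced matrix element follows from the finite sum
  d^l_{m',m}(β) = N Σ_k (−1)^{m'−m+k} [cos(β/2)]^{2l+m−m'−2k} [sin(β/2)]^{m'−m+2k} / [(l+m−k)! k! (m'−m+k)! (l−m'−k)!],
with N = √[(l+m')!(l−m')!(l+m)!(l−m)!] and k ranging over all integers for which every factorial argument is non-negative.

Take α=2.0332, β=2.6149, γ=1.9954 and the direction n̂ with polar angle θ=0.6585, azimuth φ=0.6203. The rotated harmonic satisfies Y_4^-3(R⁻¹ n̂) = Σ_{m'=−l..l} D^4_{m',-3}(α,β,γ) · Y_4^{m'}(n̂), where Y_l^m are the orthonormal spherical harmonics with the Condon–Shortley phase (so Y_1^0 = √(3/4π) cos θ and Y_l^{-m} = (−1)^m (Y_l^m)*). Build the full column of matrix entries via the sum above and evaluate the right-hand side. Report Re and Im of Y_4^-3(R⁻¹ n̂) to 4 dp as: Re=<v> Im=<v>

Need the full column D^4_{m',-3} for m'=−4..4 at α=2.0332, β=2.6149, γ=1.9954.
cos(β/2)=0.260313, sin(β/2)=0.965524
d^4_{-4,-3}: single k=1 term ⇒ +0.000221;  D = +0.000004+0.000221i
d^4_{-3,-3}: k∈[0..1] ⇒ +0.000021 -0.002030 = -0.002009;  D = -0.001782+0.000929i
d^4_{-2,-3}: k∈[0..1] ⇒ -0.000293 +0.012077 = +0.011784;  D = -0.009537-0.006922i
d^4_{-1,-3}: k∈[0..1] ⇒ +0.002302 -0.052790 = -0.050488;  D = +0.008314-0.049799i
d^4_{0,-3}: k∈[0..1] ⇒ -0.012730 +0.175133 = +0.162403;  D = +0.155293-0.047525i
d^4_{1,-3}: k∈[0..1] ⇒ +0.052790 -0.435754 = -0.382963;  D = +0.263662+0.277747i
d^4_{2,-3}: k∈[0..1] ⇒ -0.166146 +0.761908 = +0.595762;  D = -0.203728+0.559846i
d^4_{3,-3}: k∈[0..1] ⇒ +0.384299 -0.755276 = -0.370977;  D = -0.368595+0.041979i
d^4_{4,-3}: single k=0 term ⇒ -0.575948;  D = +0.313609+0.483079i
Y_4^{m'}(θ=0.6585,φ=0.6203) and Σ D·Y over m':
  (+0.0000+0.0002i)·(-0.0490-0.0381i)  (-0.0018+0.0009i)·(-0.0649-0.2174i)  (-0.0095-0.0069i)·(+0.1372-0.4004i)  (+0.0083-0.0498i)·(+0.2569-0.1835i)  (+0.1553-0.0475i)·(-0.2190+0.0000i)  (+0.2637+0.2777i)·(-0.2569-0.1835i)  (-0.2037+0.5598i)·(+0.1372+0.4004i)  (-0.3686+0.0420i)·(+0.0649-0.2174i)  (+0.3136+0.4831i)·(-0.0490+0.0381i)
Y_4^-3(R⁻¹ n̂) = -0.362194-0.054090i

Re=-0.3622 Im=-0.0541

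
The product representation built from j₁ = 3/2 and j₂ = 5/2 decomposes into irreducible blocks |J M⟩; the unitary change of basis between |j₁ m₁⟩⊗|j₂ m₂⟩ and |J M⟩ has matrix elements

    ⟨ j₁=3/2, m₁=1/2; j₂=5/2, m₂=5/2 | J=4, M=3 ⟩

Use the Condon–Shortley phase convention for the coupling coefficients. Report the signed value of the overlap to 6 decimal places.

+0.612372  (= +√(3/8))

√[9·0!3!5!/9! · 2!1!5!0!7!1!] = √(21600)
  +(−1)^0/∏(0,0,1,5,2,0)! = 1/240  (running 1/240)
⟨..|..⟩ = √(21600)·(1/240) = +0.612372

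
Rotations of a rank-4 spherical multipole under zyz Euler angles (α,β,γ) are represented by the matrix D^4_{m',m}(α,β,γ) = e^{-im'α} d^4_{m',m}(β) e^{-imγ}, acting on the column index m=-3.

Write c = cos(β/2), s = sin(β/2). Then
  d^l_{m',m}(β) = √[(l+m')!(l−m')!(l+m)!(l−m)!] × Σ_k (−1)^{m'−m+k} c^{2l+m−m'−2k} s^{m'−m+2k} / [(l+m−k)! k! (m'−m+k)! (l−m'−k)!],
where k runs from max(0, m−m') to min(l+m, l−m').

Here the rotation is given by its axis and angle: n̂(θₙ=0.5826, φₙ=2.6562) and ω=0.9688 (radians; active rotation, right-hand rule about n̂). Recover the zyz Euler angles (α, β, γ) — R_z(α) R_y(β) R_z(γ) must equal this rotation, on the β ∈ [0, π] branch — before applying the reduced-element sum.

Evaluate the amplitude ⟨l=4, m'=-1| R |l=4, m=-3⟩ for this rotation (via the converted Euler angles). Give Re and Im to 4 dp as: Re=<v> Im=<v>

Axis–angle → zyz. n̂ = (sinθₙcosφₙ, sinθₙsinφₙ, cosθₙ) = (-0.486645, +0.256697, +0.835035), ω = 0.9688.
R = I cosω + sinω [n̂]ₓ + (1−cosω) n̂n̂ᵀ gives
  R = [+0.669002, -0.742421, +0.035327; +0.634062, +0.594868, +0.494062; -0.387817, -0.308129, +0.868708]
β = atan2(√(R₁₃²+R₂₃²), R₃₃) = 0.518207; α = atan2(R₂₃, R₁₃) mod 2π = 1.499415; γ = atan2(R₃₂, −R₃₁) mod 2π = 5.611793
First d^4_{-1,-3}(β=0.5182), then the phase factors e^{-i(-1)α} and e^{-i(-3)γ}:
c=cos(0.518207/2)=0.966620, s=sin(0.518207/2)=0.256214; N=√[6·120·1·5040]=1904.940944
Admissible k: 0..1 (factorial args all ≥0)
  k=0: (−1)^2·1904.9409/(240)·0.9666^6·0.2562^2 = +0.425022
  k=1: (−1)^3·1904.9409/(144)·0.9666^4·0.2562^4 = -0.049769
d^4_{-1,-3}(0.5182) = +0.425022 -0.049769 = +0.375254
Phases: e^{-i·(-1)·1.4994}=+0.071320+0.997453i, e^{-i·(-3)·5.6118}=-0.428995-0.903307i ⇒ D=+0.326625-0.184747i

Re=0.3266 Im=-0.1847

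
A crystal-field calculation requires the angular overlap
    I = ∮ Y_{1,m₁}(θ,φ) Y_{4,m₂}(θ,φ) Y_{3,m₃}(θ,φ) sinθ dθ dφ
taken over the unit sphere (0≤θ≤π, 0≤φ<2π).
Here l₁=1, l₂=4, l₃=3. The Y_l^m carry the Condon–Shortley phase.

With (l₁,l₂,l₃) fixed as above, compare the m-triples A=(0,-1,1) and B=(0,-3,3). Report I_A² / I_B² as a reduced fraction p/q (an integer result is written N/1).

15/7

Same 1,4,3: normalisation and zero-m 3j drop out of the ratio.
A: Δ: 2! 0! 6! / 9! → 1/252; sum: t=1:−1/48 = -1/48; 3j²(1 4 3; 0 -1 1) = Δ·Π!·Σ² = 5/84  (sign -1)
B: Δ: 2! 0! 6! / 9! → 1/252; sum: t=1:−1/720 = -1/720; 3j²(1 4 3; 0 -3 3) = Δ·Π!·Σ² = 1/36  (sign -1)
I_A²/I_B² = (5/84)/(1/36) = 15/7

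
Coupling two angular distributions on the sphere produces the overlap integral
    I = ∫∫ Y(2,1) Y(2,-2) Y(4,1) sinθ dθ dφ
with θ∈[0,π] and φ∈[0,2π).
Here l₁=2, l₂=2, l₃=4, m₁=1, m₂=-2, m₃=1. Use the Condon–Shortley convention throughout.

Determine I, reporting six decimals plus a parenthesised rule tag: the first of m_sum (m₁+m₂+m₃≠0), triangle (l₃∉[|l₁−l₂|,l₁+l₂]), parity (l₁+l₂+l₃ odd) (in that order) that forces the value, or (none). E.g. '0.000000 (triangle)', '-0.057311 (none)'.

m-sum 0 ✓  L=8 even ✓  0≤4≤4 ✓
Π(2lᵢ+1) = 5×5×9 = 225
triangle coeff Δ(2,2,4) = 1/630
Σ_t [0,0]: t=0:+1/16 = 1/16
(3j)²=2/35 [(2 2 4; 0 0 0)], sign=+1
Σ_t [0,0]: t=0:+1/144 = 1/144
(3j)²=1/126 [(2 2 4; 1 -2 1)], sign=-1
⇒ 4πI² = 5/49
I = (-1)√(5/49/(4π)) = -0.09011188
No selection rule forces the value: the integral is nonzero (none).

-0.090112 (none)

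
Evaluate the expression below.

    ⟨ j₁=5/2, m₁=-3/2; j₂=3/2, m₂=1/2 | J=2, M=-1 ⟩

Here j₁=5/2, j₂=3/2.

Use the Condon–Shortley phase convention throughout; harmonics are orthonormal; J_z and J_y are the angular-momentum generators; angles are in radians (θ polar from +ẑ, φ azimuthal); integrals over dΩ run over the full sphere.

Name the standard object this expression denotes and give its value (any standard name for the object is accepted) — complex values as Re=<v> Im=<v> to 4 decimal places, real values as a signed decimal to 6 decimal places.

Clebsch–Gordan coefficient, +√(1/42) ≈ +0.154303

This is a Clebsch–Gordan (vector-coupling) coefficient.
triangle: 2!×3!×1!/7! = 12/5040
(j±m)!: 1!×4!×2!×1!×1!×3! = 288
prefactor² = (2J+1)×Δ×N² = 24/7
  k=1: −1/(1!×1!×3!×1!×0!×0!) = -1/6
  k=2: +1/(2!×0!×2!×0!×1!×1!) = 1/4
Σ = 1/12  ⇒  CG² = 24/7×(1/12)² = 1/42
CG = +√(1/42) = +0.154303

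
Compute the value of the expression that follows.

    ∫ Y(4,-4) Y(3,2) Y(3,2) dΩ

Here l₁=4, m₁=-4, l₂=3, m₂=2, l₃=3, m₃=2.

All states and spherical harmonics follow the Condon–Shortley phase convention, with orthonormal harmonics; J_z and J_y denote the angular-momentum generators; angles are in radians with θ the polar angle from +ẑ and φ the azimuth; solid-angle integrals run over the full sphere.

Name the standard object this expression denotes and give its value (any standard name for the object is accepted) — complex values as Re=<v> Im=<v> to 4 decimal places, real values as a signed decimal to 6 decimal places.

Gaunt coefficient, +0.214561

This is a Gaunt coefficient — the integral of a triple product of spherical harmonics over the sphere.
Rules hold: Σm=0, L=10 even, 1≤3≤7.
N = 9·7·7 = 441
Δ = 4!·4!·2!/11! = 1/34650
Racah Σ t=1..3: t=1:−1/72 t=2:+1/16 t=3:−1/72 = 5/144
⇒ 3j(4 3 3; 0 0 0)² = 2/77, sgn -1
Racah Σ t=4..4: t=4:+1/576 = 1/576
⇒ 3j(4 3 3; -4 2 2)² = 5/99, sgn -1
4πI² = N·(3j₀)²·(3jₘ)² = 70/121
I = +1·√(0.578512/4π) = 0.21456131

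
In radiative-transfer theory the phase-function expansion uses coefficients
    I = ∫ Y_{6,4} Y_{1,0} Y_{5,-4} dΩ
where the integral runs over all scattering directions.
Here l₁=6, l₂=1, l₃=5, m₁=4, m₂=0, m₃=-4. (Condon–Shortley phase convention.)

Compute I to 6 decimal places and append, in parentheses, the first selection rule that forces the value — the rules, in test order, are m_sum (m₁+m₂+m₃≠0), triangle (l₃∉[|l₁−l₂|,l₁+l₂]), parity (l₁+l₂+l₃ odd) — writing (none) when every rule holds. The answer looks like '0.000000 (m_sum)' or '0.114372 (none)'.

Rules hold: Σm=0, L=12 even, 5≤5≤7.
N = 13·3·11 = 429
Δ = 2!·10!·0!/13! = 1/858
Racah Σ t=1..1: t=1:−1/14400 = -1/14400
⇒ 3j(6 1 5; 0 0 0)² = 6/143, sgn +1
Racah Σ t=1..1: t=1:−1/362880 = -1/362880
⇒ 3j(6 1 5; 4 0 -4)² = 10/429, sgn +1
4πI² = N·(3j₀)²·(3jₘ)² = 60/143
I = +1·√(0.41958/4π) = 0.18272698
No selection rule forces the value: the integral is nonzero (none).

0.182727 (none)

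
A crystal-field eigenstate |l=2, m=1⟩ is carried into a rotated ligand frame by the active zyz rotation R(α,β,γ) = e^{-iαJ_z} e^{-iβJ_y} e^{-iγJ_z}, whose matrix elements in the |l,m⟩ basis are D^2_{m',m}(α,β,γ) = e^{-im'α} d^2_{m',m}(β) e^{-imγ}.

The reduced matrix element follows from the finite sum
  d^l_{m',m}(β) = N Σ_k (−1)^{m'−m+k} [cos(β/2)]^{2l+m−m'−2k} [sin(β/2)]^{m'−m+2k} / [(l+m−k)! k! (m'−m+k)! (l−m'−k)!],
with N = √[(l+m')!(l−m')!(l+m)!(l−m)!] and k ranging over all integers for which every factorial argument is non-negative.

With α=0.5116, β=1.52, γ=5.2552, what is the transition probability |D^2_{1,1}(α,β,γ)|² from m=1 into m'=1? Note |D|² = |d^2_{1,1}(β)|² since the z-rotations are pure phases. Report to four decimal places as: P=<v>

D^2_{1,1}(0.5116,1.5200,5.2552) = e^{-i·1·0.5116}·d^2_{1,1}(1.5200)·e^{-i·1·5.2552}. Compute d first:
Half-angle: c=0.724836, s=0.688921. N=√(6·1·6·1)=6.000000
k: max(0,(1)−(1))=0 … min(2+(1),2−(1))=1
  k=0: (−1)^0·6.0000/(6)·0.7248^4·0.6889^0 = +0.276032
  k=1: (−1)^1·6.0000/(2)·0.7248^2·0.6889^2 = -0.748066
d^2_{1,1}(1.5200) = +0.276032 -0.748066 = -0.472035
|D^2_{1,1}|² = |d^2_{1,1}(β)|² = (-0.472035)² = 0.222817 (the z-rotation phases have unit modulus)

P=0.2228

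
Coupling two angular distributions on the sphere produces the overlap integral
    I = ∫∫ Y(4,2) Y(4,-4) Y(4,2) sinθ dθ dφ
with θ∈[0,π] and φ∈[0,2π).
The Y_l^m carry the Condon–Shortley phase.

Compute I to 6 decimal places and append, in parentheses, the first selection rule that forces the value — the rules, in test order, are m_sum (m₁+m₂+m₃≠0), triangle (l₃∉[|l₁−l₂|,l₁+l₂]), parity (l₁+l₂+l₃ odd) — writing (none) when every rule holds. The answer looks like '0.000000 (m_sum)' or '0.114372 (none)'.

Rules hold: Σm=0, L=12 even, 0≤4≤8.
N = 9·9·9 = 729
Δ = 4!·4!·4!/13! = 1/450450
Racah Σ t=0..4: t=0:+1/13824 t=1:−1/216 t=2:+1/64 t=3:−1/216 t=4:+1/13824 = 5/768
⇒ 3j(4 4 4; 0 0 0)² = 18/1001, sgn +1
Racah Σ t=0..0: t=0:+1/2304 = 1/2304
⇒ 3j(4 4 4; 2 -4 2)² = 5/143, sgn +1
4πI² = N·(3j₀)²·(3jₘ)² = 65610/143143
I = +1·√(0.458353/4π) = 0.19098314
No selection rule forces the value: the integral is nonzero (none).

0.190983 (none)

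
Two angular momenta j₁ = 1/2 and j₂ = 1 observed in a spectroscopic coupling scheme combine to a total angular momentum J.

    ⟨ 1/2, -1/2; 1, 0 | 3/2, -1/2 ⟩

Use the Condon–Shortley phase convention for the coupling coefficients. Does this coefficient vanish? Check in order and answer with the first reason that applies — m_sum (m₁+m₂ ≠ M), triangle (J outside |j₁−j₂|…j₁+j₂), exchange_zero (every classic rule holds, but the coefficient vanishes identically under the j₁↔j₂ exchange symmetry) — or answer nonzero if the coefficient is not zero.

m-sum: m₁+m₂ = -1/2+0 = -1/2, M = -1/2  ✓
triangle: |j₁−j₂| = 1/2 ≤ J = 3/2 ≤ j₁+j₂ = 3/2  ✓
exchange: j₁≠j₂ or m₁≠m₂ — the exchange symmetry imposes no constraint here
value check: CG = +√(2/3) = +0.816497 ≠ 0

nonzero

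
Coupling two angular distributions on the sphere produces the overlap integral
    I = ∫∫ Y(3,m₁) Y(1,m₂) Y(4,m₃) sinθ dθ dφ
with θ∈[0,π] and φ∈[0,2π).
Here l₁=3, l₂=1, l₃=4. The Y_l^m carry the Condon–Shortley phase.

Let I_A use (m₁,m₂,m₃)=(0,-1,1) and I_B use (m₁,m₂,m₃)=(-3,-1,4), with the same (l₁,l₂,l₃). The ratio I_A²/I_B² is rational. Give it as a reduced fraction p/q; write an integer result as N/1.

5/14

Shared (l₁,l₂,l₃)=(3,1,4): N and (l;000)² cancel in I_A²/I_B².
A: Δ = 0!·6!·2!/9! = 1/252; Racah Σ t=0..0: t=0:+1/72 = 1/72; ⇒ 3j(3 1 4; 0 -1 1)² = 5/126, sgn -1
B: Δ = 0!·6!·2!/9! = 1/252; Racah Σ t=0..0: t=0:+1/1440 = 1/1440; ⇒ 3j(3 1 4; -3 -1 4)² = 1/9, sgn +1
I_A²/I_B² = (5/126)/(1/9) = 5/14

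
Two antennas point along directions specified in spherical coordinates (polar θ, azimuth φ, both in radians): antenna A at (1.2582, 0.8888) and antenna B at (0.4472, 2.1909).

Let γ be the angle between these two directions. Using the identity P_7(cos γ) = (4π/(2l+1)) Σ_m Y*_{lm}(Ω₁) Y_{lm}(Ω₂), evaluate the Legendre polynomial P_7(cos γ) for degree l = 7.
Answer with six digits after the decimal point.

Summing Y*_{l m}(θ₁,φ₁)·Y_{l m}(θ₂,φ₂) over m ∈ [−7, 7]; prefactor 4π/(2·7+1) = 0.837758:
  m=-7: Y*=+0.352504-0.021737i  Y=-0.001318-0.000514i  product -0.000476-0.000152i
  m=-6: Y*=+0.248294-0.347493i  Y=+0.009234-0.006037i  product +0.000195-0.004708i
  m=-5: Y*=-0.017417-0.063330i  Y=-0.002180+0.053054i  product +0.003398-0.000786i
  m=-4: Y*=+0.299950+0.131656i  Y=-0.138238-0.107548i  product -0.027305-0.050459i
  m=-3: Y*=+0.166365-0.085597i  Y=+0.376074-0.112026i  product +0.052976-0.050828i
  m=-2: Y*=-0.052561+0.250527i  Y=-0.172021+0.501251i  product -0.116535-0.069442i
  m=-1: Y*=+0.141868+0.174721i  Y=-0.130097-0.182192i  product +0.013376-0.048578i
  m=+0: Y*=-0.231929-0.000000i  Y=-0.395644+0.000000i  product +0.091761+0.000000i
  m=+1: Y*=-0.141868+0.174721i  Y=+0.130097-0.182192i  product +0.013376+0.048578i
  m=+2: Y*=-0.052561-0.250527i  Y=-0.172021-0.501251i  product -0.116535+0.069442i
  m=+3: Y*=-0.166365-0.085597i  Y=-0.376074-0.112026i  product +0.052976+0.050828i
  m=+4: Y*=+0.299950-0.131656i  Y=-0.138238+0.107548i  product -0.027305+0.050459i
  m=+5: Y*=+0.017417-0.063330i  Y=+0.002180+0.053054i  product +0.003398+0.000786i
  m=+6: Y*=+0.248294+0.347493i  Y=+0.009234+0.006037i  product +0.000195+0.004708i
  m=+7: Y*=-0.352504-0.021737i  Y=+0.001318-0.000514i  product -0.000476+0.000152i
Accumulated sum -0.056981-0.000000i; after 4π/(2l+1) scaling, -0.047736-0.000000i ⇒ P_7 = -0.047736

-0.047736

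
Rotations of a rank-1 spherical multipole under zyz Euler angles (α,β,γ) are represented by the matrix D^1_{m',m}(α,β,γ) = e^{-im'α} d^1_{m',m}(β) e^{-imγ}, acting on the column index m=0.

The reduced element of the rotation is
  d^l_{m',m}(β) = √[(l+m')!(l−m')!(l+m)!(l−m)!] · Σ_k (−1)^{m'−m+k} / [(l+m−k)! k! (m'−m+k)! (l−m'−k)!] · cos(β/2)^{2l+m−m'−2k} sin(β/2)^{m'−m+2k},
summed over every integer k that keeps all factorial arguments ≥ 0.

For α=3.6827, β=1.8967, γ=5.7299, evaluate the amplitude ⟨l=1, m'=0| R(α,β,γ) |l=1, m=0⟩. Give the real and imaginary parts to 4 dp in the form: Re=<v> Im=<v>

Re=-0.3202 Im=0.0000

Split into d^1_{0,0}(β=1.8967) × two z-phases.
c=cos(1.896700/2)=0.583024, s=sin(1.896700/2)=0.812455; N=√[1·1·1·1]=1.000000
k: max(0,(0)−(0))=0 … min(1+(0),1−(0))=1
  k=0: (−1)^0·1.0000/(1)·0.5830^2·0.8125^0 = +0.339917
  k=1: (−1)^1·1.0000/(1)·0.5830^0·0.8125^2 = -0.660083
d^1_{0,0}(1.8967) = +0.339917 -0.660083 = -0.320165
Attach z-rotation phases: D = e^{-i(0)(3.6827)}·(-0.320165)·e^{-i(0)(5.7299)} = -0.320165+0.000000i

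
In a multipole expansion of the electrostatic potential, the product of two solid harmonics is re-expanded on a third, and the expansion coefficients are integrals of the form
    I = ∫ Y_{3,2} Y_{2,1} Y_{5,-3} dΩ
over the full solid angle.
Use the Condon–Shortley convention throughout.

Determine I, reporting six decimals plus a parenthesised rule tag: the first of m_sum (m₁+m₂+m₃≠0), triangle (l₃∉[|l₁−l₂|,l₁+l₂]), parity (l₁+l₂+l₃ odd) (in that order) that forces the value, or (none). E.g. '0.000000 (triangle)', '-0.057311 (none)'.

Checks pass: Σm=0; 10 even; l₃=5∈[1,5].
(2·3+1)(2·2+1)(2·5+1) = 385
Δ: 0! 6! 4! / 11! → 1/2310
sum: t=0:+1/144 = 1/144
3j²(3 2 5; 0 0 0) = Δ·Π!·Σ² = 10/231  (sign -1)
sum: t=0:+1/720 = 1/720
3j²(3 2 5; 2 1 -3) = Δ·Π!·Σ² = 8/165  (sign +1)
combine: 4πI² = 385·10/231·8/165 = 80/99
take √, sign -1: I = -0.25358436
No selection rule forces the value: the integral is nonzero (none).

-0.253584 (none)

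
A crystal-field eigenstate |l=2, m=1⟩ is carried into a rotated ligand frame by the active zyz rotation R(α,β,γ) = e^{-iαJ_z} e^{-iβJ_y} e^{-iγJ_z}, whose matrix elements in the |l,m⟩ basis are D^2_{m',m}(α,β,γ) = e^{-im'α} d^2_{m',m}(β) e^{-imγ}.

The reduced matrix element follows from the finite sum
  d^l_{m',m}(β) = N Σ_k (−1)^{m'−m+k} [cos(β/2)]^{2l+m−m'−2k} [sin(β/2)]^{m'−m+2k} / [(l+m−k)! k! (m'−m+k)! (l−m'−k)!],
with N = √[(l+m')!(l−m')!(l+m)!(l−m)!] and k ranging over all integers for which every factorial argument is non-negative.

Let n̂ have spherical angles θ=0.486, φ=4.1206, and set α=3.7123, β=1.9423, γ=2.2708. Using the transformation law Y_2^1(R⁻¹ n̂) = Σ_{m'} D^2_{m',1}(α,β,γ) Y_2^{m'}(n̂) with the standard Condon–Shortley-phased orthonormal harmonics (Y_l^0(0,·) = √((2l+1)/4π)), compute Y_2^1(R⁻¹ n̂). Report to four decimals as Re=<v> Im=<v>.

Need the full column D^2_{m',1} for m'=−2..2 at α=3.7123, β=1.9423, γ=2.2708.
cos(β/2)=0.564351, sin(β/2)=0.825535
d^2_{-2,1}: single k=3 term ⇒ +0.635018;  D = +0.271290-0.574151i
d^2_{-1,1}: k∈[2..3] ⇒ +0.651164 -0.464454 = +0.186710;  D = +0.024074+0.185152i
d^2_{0,1}: k∈[1..2] ⇒ +0.363461 -0.777735 = -0.414273;  D = +0.266883+0.316853i
d^2_{1,1}: k∈[0..1] ⇒ +0.101437 -0.651164 = -0.549727;  D = -0.525161-0.162500i
d^2_{2,1}: single k=0 term ⇒ -0.296765;  D = +0.285964-0.079334i
Y_2^{m'}(θ=0.486,φ=4.1206) and Σ D·Y over m':
  (+0.2713-0.5742i)·(-0.0318-0.0780i)  (+0.0241+0.1852i)·(-0.1780+0.2648i)  (+0.2669+0.3169i)·(+0.4244+0.0000i)  (-0.5252-0.1625i)·(+0.1780+0.2648i)  (+0.2860-0.0793i)·(-0.0318+0.0780i)
Y_2^1(R⁻¹ n̂) = -0.046852-0.038173i

Re=-0.0469 Im=-0.0382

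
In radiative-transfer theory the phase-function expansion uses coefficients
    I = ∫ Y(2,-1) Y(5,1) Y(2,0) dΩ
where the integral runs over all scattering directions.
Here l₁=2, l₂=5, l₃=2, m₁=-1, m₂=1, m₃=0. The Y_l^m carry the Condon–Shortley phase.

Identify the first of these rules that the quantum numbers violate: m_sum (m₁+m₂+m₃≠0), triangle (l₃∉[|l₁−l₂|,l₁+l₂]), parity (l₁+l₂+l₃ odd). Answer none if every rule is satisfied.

triangle

azimuthal sum: -1 + 1 + 0 = 0  ✓
l₃ must lie in [3,7]; have l₃=2  ✗
L = 2 + 5 + 2 = 9 (odd)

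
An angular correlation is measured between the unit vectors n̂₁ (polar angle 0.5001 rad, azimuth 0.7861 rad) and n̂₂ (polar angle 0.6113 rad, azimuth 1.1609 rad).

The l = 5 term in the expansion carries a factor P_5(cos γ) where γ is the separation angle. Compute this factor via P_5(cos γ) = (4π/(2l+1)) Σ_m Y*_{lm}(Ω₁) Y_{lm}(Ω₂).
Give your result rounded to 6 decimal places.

Summing Y*_{l m}(θ₁,φ₁)·Y_{l m}(θ₂,φ₂) over m ∈ [−5, 5]; prefactor 4π/(2·5+1) = 1.142397:
  m=-5: (-0.008291-0.008349i) × (+0.025655+0.013313i) = -0.000102-0.000325i  (running Σ = -0.000102-0.000325i)
  m=-4: (-0.068094-0.000191i) × (-0.008964+0.130103i) = +0.000635-0.008858i  (running Σ = +0.000534-0.009182i)
  m=-3: (-0.160289+0.159615i) × (-0.310350+0.110169i) = +0.032161-0.067195i  (running Σ = +0.032695-0.076378i)
  m=-2: (-0.000629+0.448037i) × (-0.315634-0.338128i) = +0.151693-0.141203i  (running Σ = +0.184387-0.217581i)
  m=-1: (+0.289981+0.290389i) × (+0.077314-0.177935i) = +0.074090-0.029147i  (running Σ = +0.258477-0.246727i)
  m=0: (-0.158610-0.000000i) × (-0.345791+0.000000i) = +0.054846+0.000000i  (running Σ = +0.313323-0.246727i)
  m=1: (-0.289981+0.290389i) × (-0.077314-0.177935i) = +0.074090+0.029147i  (running Σ = +0.387413-0.217581i)
  m=2: (-0.000629-0.448037i) × (-0.315634+0.338128i) = +0.151693+0.141203i  (running Σ = +0.539106-0.076378i)
  m=3: (+0.160289+0.159615i) × (+0.310350+0.110169i) = +0.032161+0.067195i  (running Σ = +0.571267-0.009182i)
  m=4: (-0.068094+0.000191i) × (-0.008964-0.130103i) = +0.000635+0.008858i  (running Σ = +0.571902-0.000325i)
  m=5: (+0.008291-0.008349i) × (-0.025655+0.013313i) = -0.000102+0.000325i  (running Σ = +0.571800+0.000000i)
Σ over m = +0.571800+0.000000i; ×(4π/11) → +0.653223+0.000000i. Real part: 0.653223

0.653223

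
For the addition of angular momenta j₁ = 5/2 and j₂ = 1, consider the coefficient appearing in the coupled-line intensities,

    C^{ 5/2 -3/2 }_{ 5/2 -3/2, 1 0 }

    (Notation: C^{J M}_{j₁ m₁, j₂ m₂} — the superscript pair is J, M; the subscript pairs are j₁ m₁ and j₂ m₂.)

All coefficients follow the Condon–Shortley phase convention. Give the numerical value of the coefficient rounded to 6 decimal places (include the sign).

triangle: 1!·4!·1!/7! = 24/5040
(j±m)!: 1!·4!·1!·1!·1!·4! = 576
prefactor² = (2J+1)·Δ·N² = 576/35
  k=0: +1/(0!·1!·4!·1!·0!·0!) = 1/24
  k=1: −1/(1!·0!·3!·0!·1!·1!) = -1/6
Σ = -1/8  ⇒  CG² = 576/35·(-1/8)² = 9/35
CG = −√(9/35) = -0.507093

-0.507093  (= −√(9/35))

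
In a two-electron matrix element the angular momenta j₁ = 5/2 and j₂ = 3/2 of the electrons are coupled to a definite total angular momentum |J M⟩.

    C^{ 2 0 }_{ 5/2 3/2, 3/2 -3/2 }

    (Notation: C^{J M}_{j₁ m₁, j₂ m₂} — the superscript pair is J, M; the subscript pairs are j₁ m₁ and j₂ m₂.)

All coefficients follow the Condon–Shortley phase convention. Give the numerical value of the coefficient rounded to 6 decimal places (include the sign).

+0.654654

j₁+j₂−J=2  J+j₁−j₂=3  J−j₁+j₂=1  j₁+j₂+J+1=7
(j₁±m₁, j₂±m₂, J±M) = (4,1,0,3,2,2)
P² = 48/7
sum k=0..0:
  [0] +1/4 = 1/4
S = 1/4
C² = P²·S² = 3/7 ; C = +0.654654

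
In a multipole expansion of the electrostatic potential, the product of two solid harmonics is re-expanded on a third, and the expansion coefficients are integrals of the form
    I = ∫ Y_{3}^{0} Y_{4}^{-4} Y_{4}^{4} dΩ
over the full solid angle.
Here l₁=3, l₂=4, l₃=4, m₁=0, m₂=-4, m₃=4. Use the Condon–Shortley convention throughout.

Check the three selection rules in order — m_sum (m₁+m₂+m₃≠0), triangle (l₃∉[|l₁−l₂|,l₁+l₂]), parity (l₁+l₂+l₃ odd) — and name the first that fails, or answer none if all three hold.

Σmᵢ = 0  ✓
l₃∈[|l₁−l₂|,l₁+l₂]=[1,7], have l₃=4  ✓
Σlᵢ = 11 ⇒ odd  ✗

parity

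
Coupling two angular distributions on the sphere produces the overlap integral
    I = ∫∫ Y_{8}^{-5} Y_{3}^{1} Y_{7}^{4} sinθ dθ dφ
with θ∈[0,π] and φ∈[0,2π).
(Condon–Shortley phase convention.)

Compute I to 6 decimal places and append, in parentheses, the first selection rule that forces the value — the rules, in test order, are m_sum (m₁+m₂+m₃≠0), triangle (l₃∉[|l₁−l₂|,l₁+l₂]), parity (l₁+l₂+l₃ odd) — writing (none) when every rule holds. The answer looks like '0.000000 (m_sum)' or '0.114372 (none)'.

m-sum 0 ✓  L=18 even ✓  5≤7≤11 ✓
Π(2lᵢ+1) = 17×7×15 = 1785
triangle coeff Δ(8,3,7) = 1/5290740
Σ_t [1,3]: t=1:−1/7257600 t=2:+1/2073600 t=3:−1/7257600 = 1/4838400
(3j)²=252/20995 [(8 3 7; 0 0 0)], sign=-1
Σ_t [2,4]: t=2:+1/319334400 t=3:−1/43545600 t=4:+1/104509440 = -59/5748019200
(3j)²=3481/406980 [(8 3 7; -5 1 4)], sign=+1
⇒ 4πI² = 73101/398905
I = (-1)√(73101/398905/(4π)) = -0.12075969
No selection rule forces the value: the integral is nonzero (none).

-0.120760 (none)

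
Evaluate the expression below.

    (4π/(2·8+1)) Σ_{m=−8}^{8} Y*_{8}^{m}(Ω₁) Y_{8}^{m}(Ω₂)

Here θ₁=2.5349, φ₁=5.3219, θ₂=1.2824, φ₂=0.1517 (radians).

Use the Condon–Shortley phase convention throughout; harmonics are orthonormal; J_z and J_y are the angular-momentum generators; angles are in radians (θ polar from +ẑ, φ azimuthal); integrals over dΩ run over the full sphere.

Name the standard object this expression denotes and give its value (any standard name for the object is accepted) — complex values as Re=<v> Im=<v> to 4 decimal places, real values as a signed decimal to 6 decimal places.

This sum is the spherical-harmonic addition theorem: it equals the Legendre polynomial P_l(cos γ) of the angle γ between the two directions.
Summing Y*_{l m}(θ₁,φ₁)·Y_{l m}(θ₂,φ₂) over m ∈ [−8, 8]; prefactor 4π/(2·8+1) = 0.739198:
  m=-8: (+0.000938-0.005679i) × (+0.128608-0.344603i) = -0.001836-0.001054i  (running Σ = -0.001836-0.001054i)
  m=-7: (-0.029932+0.014304i) × (+0.212659-0.381171i) = -0.000913+0.014451i  (running Σ = -0.002749+0.013397i)
  m=-6: (+0.102647+0.058157i) × (+0.038265-0.049243i) = +0.006792-0.002829i  (running Σ = +0.004042+0.010568i)
  m=-5: (-0.026924-0.285464i) × (-0.242902+0.230174i) = +0.072246+0.063143i  (running Σ = +0.076289+0.073711i)
  m=-4: (-0.356044+0.302058i) × (-0.159134+0.110465i) = +0.023292-0.087398i  (running Σ = +0.099580-0.013687i)
  m=-3: (+0.413774+0.109071i) × (+0.226508-0.110844i) = +0.105813-0.021159i  (running Σ = +0.205393-0.034846i)
  m=-2: (-0.003511-0.009565i) × (+0.228994-0.071690i) = -0.001490-0.001939i  (running Σ = +0.203904-0.036785i)
  m=-1: (+0.233843-0.334927i) × (-0.208410+0.031861i) = -0.038064+0.077252i  (running Σ = +0.165840+0.040467i)
  m=0: (-0.148778-0.000000i) × (-0.251340+0.000000i) = +0.037394+0.000000i  (running Σ = +0.203233+0.040467i)
  m=1: (-0.233843-0.334927i) × (+0.208410+0.031861i) = -0.038064-0.077252i  (running Σ = +0.165169-0.036785i)
  m=2: (-0.003511+0.009565i) × (+0.228994+0.071690i) = -0.001490+0.001939i  (running Σ = +0.163679-0.034846i)
  m=3: (-0.413774+0.109071i) × (-0.226508-0.110844i) = +0.105813+0.021159i  (running Σ = +0.269493-0.013687i)
  m=4: (-0.356044-0.302058i) × (-0.159134-0.110465i) = +0.023292+0.087398i  (running Σ = +0.292784+0.073711i)
  m=5: (+0.026924-0.285464i) × (+0.242902+0.230174i) = +0.072246-0.063143i  (running Σ = +0.365030+0.010568i)
  m=6: (+0.102647-0.058157i) × (+0.038265+0.049243i) = +0.006792+0.002829i  (running Σ = +0.371822+0.013397i)
  m=7: (+0.029932+0.014304i) × (-0.212659-0.381171i) = -0.000913-0.014451i  (running Σ = +0.370909-0.001054i)
  m=8: (+0.000938+0.005679i) × (+0.128608+0.344603i) = -0.001836+0.001054i  (running Σ = +0.369073-0.000000i)
Σ over m = +0.369073-0.000000i; ×(4π/17) → +0.272818-0.000000i. Real part: 0.272818

Legendre polynomial (addition theorem), +0.272818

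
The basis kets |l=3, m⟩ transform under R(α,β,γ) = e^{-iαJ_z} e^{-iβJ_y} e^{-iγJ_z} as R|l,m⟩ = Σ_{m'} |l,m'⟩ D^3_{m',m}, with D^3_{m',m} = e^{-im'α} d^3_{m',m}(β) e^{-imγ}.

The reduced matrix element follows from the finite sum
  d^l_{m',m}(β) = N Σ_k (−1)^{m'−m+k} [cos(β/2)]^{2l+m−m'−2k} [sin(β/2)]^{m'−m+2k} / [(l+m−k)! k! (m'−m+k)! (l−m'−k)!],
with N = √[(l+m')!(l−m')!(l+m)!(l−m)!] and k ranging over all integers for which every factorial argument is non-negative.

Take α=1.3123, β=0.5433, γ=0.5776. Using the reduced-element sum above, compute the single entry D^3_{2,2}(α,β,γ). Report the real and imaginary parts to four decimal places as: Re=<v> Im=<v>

Split into d^3_{2,2}(β=0.5433) × two z-phases.
With c≡cos(β/2)=0.963329 and s≡sin(β/2)=0.268321, N=[120·1·120·1]^{1/2}=120.000000
k: max(0,(2)−(2))=0 … min(3+(2),3−(2))=1
  k=0: (−1)^0·120.0000/(120)·0.9633^6·0.2683^0 = +0.799188
  k=1: (−1)^1·120.0000/(24)·0.9633^4·0.2683^2 = -0.310013
d^3_{2,2}(0.5433) = +0.799188 -0.310013 = +0.489175
Phases: e^{-i·(2)·1.3123}=-0.869310-0.494268i, e^{-i·(2)·0.5776}=+0.403736-0.914876i ⇒ D=-0.392889+0.291429i

Re=-0.3929 Im=0.2914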